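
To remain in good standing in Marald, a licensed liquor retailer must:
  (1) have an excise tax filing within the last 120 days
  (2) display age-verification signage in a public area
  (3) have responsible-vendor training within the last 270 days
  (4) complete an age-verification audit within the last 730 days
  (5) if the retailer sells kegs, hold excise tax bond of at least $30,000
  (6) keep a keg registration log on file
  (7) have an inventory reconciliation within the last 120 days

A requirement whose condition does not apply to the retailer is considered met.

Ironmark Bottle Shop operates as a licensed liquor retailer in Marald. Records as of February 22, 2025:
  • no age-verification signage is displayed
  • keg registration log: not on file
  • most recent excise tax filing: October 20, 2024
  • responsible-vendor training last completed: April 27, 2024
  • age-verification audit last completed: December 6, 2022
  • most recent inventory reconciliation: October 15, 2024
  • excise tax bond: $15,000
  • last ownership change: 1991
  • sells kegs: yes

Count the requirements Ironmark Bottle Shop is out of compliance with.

1. excise tax filing 125 days ago vs limit 120 → not met
2. age-verification signage absent → not met
3. responsible-vendor training 301 days ago vs limit 270 → not met
4. age-verification audit 809 days ago vs limit 730 → not met
5. condition 'sells kegs' holds; excise tax bond $15,000 < $30,000 → not met
6. keg registration log absent → not met
7. inventory reconciliation 130 days ago vs limit 120 → not met
Not met: 7 of 7

7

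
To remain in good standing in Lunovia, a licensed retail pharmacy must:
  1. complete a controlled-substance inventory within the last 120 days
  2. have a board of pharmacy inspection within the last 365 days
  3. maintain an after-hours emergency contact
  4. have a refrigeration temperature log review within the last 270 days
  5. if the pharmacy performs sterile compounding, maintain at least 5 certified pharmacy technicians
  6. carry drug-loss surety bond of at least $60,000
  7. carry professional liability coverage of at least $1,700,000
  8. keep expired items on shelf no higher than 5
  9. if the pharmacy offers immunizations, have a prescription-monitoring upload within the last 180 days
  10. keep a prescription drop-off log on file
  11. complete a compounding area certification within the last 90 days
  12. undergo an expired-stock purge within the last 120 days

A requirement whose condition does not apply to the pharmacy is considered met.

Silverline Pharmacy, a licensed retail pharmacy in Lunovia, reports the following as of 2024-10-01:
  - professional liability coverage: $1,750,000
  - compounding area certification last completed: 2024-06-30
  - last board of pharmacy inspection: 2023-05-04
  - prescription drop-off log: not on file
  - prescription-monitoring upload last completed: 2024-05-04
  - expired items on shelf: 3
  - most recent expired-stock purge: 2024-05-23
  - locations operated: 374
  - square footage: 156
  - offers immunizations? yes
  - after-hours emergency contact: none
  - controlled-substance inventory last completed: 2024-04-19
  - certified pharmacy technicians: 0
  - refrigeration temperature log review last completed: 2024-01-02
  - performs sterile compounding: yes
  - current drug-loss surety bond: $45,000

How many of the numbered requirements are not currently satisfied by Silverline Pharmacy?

9

1. controlled-substance inventory 165 days ago vs limit 120 → not met
2. board of pharmacy inspection 516 days ago vs limit 365 → not met
3. after-hours emergency contact absent → not met
4. refrigeration temperature log review 273 days ago vs limit 270 → not met
5. condition 'performs sterile compounding' holds; certified pharmacy technicians 0 < 5 → not met
6. drug-loss surety bond $45,000 < $60,000 → not met
7. professional liability coverage $1,750,000 ≥ $1,700,000 → met
8. expired items on shelf 3 ≤ 5 → met
9. condition 'offers immunizations' holds; prescription-monitoring upload 150 days ago vs limit 180 → met
10. prescription drop-off log absent → not met
11. compounding area certification 93 days ago vs limit 90 → not met
12. expired-stock purge 131 days ago vs limit 120 → not met
Not met: 9 of 12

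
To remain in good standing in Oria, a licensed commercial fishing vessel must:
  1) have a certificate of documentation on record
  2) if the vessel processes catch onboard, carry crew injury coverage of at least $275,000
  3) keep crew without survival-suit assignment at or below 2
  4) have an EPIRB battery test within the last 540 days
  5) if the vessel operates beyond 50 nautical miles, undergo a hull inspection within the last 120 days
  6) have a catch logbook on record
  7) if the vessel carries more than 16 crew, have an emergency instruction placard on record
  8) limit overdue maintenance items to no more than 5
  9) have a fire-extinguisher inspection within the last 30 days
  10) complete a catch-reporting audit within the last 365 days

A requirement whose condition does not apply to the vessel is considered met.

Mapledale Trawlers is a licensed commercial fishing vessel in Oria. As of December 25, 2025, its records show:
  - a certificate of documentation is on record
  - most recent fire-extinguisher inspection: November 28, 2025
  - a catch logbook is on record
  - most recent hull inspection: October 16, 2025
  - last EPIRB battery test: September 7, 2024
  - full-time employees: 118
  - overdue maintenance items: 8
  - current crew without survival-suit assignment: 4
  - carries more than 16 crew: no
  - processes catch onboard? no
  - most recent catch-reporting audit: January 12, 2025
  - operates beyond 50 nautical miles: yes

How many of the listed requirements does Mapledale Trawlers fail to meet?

1. certificate of documentation present → met
2. condition 'processes catch onboard' does not hold → requirement n/a → met
3. crew without survival-suit assignment 4 > 2 → not met
4. EPIRB battery test 474 days ago vs limit 540 → met
5. condition 'operates beyond 50 nautical miles' holds; hull inspection 70 days ago vs limit 120 → met
6. catch logbook present → met
7. condition 'carries more than 16 crew' does not hold → requirement n/a → met
8. overdue maintenance items 8 > 5 → not met
9. fire-extinguisher inspection 27 days ago vs limit 30 → met
10. catch-reporting audit 347 days ago vs limit 365 → met
Not met: 2 of 10

2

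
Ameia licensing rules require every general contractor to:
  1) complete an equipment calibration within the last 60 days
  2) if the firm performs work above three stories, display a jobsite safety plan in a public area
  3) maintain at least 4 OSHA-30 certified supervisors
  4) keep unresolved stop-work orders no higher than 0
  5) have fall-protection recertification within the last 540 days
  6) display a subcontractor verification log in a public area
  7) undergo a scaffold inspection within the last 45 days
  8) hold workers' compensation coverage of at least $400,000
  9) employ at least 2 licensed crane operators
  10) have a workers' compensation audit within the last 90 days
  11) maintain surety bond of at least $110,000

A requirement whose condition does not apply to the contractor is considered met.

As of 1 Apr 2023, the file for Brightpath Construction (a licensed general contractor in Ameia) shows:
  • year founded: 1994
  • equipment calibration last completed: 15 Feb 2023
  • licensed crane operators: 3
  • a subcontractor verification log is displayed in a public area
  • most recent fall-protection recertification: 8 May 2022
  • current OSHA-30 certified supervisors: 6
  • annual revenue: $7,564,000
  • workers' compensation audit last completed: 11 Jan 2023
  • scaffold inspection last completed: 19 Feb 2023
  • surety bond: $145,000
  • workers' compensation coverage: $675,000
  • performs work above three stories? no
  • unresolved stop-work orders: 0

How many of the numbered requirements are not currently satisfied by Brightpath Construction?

1. equipment calibration 45 days ago vs limit 60 → met
2. condition 'performs work above three stories' does not hold → requirement n/a → met
3. OSHA-30 certified supervisors 6 ≥ 4 → met
4. unresolved stop-work orders 0 ≤ 0 → met
5. fall-protection recertification 328 days ago vs limit 540 → met
6. subcontractor verification log present → met
7. scaffold inspection 41 days ago vs limit 45 → met
8. workers' compensation coverage $675,000 ≥ $400,000 → met
9. licensed crane operators 3 ≥ 2 → met
10. workers' compensation audit 80 days ago vs limit 90 → met
11. surety bond $145,000 ≥ $110,000 → met
Not met: 0 of 11

0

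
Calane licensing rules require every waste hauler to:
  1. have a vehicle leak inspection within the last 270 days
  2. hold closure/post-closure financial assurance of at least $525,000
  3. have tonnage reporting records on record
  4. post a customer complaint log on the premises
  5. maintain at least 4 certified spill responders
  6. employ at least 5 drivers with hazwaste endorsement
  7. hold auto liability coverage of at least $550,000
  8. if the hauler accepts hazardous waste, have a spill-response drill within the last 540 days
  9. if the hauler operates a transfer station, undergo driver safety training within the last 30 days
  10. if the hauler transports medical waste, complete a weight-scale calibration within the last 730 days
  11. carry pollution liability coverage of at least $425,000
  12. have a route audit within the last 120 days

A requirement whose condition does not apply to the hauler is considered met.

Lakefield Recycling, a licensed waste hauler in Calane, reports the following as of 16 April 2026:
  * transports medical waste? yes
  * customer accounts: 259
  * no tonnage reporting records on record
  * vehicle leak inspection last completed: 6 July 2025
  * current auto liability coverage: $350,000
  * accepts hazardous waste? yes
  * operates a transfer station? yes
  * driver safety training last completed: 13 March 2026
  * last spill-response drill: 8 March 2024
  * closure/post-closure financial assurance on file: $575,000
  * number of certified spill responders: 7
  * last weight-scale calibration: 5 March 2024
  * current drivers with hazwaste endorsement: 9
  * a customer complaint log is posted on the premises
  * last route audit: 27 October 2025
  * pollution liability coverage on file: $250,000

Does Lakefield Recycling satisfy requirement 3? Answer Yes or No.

No

3. tonnage reporting records absent → not met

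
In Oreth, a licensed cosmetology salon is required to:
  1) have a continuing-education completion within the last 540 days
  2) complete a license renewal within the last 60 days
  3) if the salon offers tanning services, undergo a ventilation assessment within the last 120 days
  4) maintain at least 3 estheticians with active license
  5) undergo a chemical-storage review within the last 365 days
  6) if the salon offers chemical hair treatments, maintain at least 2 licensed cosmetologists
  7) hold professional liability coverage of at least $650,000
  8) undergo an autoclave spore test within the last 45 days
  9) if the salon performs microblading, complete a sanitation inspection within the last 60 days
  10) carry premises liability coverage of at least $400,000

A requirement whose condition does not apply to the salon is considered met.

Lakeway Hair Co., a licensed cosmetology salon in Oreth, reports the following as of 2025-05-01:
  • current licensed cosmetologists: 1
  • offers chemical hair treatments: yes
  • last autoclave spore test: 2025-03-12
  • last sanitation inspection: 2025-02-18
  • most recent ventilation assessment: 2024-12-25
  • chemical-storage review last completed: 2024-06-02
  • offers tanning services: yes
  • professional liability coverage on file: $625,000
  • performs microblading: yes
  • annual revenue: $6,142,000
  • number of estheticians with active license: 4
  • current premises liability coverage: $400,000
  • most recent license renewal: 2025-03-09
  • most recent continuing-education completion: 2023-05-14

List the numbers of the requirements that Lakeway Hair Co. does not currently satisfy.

1, 3, 6, 7, 8, 9

1. continuing-education completion 718 days ago vs limit 540 → not met
2. license renewal 53 days ago vs limit 60 → met
3. condition 'offers tanning services' holds; ventilation assessment 127 days ago vs limit 120 → not met
4. estheticians with active license 4 ≥ 3 → met
5. chemical-storage review 333 days ago vs limit 365 → met
6. condition 'offers chemical hair treatments' holds; licensed cosmetologists 1 < 2 → not met
7. professional liability coverage $625,000 < $650,000 → not met
8. autoclave spore test 50 days ago vs limit 45 → not met
9. condition 'performs microblading' holds; sanitation inspection 72 days ago vs limit 60 → not met
10. premises liability coverage $400,000 ≥ $400,000 → met
Not met: 1, 3, 6, 7, 8, 9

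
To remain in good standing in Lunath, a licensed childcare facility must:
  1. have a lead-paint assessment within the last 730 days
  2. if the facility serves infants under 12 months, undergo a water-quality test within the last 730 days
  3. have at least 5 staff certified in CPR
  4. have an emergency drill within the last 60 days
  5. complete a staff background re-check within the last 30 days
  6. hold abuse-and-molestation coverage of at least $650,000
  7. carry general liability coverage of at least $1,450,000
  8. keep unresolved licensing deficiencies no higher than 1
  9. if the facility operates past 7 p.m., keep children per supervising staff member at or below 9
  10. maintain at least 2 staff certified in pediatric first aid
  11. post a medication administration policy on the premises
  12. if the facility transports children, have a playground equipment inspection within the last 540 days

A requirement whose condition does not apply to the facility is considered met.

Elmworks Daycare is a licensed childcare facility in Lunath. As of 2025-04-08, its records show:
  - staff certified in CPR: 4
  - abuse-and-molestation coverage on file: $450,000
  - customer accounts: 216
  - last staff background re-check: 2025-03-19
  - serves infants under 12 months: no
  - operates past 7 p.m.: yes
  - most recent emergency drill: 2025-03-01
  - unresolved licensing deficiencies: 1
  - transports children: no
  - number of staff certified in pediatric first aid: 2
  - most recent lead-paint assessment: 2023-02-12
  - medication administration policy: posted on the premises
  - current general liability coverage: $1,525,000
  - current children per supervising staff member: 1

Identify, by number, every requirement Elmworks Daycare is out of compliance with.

1, 3, 6

1. lead-paint assessment 786 days ago vs limit 730 → not met
2. condition 'serves infants under 12 months' does not hold → requirement n/a → met
3. staff certified in CPR 4 < 5 → not met
4. emergency drill 38 days ago vs limit 60 → met
5. staff background re-check 20 days ago vs limit 30 → met
6. abuse-and-molestation coverage $450,000 < $650,000 → not met
7. general liability coverage $1,525,000 ≥ $1,450,000 → met
8. unresolved licensing deficiencies 1 ≤ 1 → met
9. condition 'operates past 7 p.m.' holds; children per supervising staff member 1 ≤ 9 → met
10. staff certified in pediatric first aid 2 ≥ 2 → met
11. medication administration policy present → met
12. condition 'transports children' does not hold → requirement n/a → met
Not met: 1, 3, 6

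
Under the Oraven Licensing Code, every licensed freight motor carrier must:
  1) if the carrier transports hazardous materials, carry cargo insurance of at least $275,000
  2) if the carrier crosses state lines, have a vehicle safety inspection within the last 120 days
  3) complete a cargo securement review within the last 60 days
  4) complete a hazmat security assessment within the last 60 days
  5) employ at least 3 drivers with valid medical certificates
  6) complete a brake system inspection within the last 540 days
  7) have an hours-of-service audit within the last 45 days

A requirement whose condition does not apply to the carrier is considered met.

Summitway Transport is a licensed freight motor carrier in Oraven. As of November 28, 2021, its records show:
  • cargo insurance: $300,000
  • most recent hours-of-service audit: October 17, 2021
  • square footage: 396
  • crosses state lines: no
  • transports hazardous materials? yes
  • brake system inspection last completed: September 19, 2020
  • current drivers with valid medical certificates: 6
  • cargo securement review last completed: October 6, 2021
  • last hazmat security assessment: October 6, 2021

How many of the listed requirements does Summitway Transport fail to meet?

0

1. condition 'transports hazardous materials' holds; cargo insurance $300,000 ≥ $275,000 → met
2. condition 'crosses state lines' does not hold → requirement n/a → met
3. cargo securement review 53 days ago vs limit 60 → met
4. hazmat security assessment 53 days ago vs limit 60 → met
5. drivers with valid medical certificates 6 ≥ 3 → met
6. brake system inspection 435 days ago vs limit 540 → met
7. hours-of-service audit 42 days ago vs limit 45 → met
Not met: 0 of 7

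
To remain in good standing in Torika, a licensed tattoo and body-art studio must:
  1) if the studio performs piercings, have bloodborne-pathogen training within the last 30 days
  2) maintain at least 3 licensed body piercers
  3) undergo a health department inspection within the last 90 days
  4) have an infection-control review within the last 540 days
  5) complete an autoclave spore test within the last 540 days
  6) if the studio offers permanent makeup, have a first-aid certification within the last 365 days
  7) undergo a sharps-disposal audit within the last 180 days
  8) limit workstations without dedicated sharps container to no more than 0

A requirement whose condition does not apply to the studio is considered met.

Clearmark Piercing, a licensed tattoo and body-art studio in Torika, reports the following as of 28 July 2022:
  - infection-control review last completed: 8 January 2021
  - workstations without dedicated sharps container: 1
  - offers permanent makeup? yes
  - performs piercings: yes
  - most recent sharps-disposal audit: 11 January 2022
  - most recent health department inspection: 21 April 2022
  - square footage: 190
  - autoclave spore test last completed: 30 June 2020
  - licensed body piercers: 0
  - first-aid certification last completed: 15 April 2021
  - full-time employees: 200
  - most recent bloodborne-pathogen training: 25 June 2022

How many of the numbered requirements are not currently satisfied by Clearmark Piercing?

8

1. condition 'performs piercings' holds; bloodborne-pathogen training 33 days ago vs limit 30 → not met
2. licensed body piercers 0 < 3 → not met
3. health department inspection 98 days ago vs limit 90 → not met
4. infection-control review 566 days ago vs limit 540 → not met
5. autoclave spore test 758 days ago vs limit 540 → not met
6. condition 'offers permanent makeup' holds; first-aid certification 469 days ago vs limit 365 → not met
7. sharps-disposal audit 198 days ago vs limit 180 → not met
8. workstations without dedicated sharps container 1 > 0 → not met
Not met: 8 of 8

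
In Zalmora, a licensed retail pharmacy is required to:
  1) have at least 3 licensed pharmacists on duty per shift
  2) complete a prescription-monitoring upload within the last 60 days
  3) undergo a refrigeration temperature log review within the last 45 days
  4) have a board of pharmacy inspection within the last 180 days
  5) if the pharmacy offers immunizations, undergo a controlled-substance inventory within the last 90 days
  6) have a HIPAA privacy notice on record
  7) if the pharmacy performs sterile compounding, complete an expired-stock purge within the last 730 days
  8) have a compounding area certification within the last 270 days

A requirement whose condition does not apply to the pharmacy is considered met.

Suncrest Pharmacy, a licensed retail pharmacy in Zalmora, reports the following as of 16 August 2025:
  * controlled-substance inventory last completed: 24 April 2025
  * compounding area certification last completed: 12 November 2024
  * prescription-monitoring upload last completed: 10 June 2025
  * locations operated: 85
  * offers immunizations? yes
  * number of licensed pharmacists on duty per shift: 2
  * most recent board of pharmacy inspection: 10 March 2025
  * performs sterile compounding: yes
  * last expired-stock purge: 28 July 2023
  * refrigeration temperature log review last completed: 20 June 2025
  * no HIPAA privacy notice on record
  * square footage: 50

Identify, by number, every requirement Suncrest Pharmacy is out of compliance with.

1, 2, 3, 5, 6, 7, 8

1. licensed pharmacists on duty per shift 2 < 3 → not met
2. prescription-monitoring upload 67 days ago vs limit 60 → not met
3. refrigeration temperature log review 57 days ago vs limit 45 → not met
4. board of pharmacy inspection 159 days ago vs limit 180 → met
5. condition 'offers immunizations' holds; controlled-substance inventory 114 days ago vs limit 90 → not met
6. HIPAA privacy notice absent → not met
7. condition 'performs sterile compounding' holds; expired-stock purge 750 days ago vs limit 730 → not met
8. compounding area certification 277 days ago vs limit 270 → not met
Not met: 1, 2, 3, 5, 6, 7, 8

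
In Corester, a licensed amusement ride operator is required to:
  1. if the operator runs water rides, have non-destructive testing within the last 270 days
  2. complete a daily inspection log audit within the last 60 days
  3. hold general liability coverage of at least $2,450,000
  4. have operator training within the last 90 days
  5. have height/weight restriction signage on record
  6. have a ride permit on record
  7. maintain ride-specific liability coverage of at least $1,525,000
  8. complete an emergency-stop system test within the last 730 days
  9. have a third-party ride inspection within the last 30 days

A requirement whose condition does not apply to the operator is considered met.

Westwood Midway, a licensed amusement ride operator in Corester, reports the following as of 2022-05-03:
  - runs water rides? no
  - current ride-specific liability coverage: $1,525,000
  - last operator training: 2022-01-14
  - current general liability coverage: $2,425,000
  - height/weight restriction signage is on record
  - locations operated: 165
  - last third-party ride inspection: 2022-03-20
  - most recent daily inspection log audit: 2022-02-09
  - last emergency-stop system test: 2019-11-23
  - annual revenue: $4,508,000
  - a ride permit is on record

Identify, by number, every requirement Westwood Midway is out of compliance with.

1. condition 'runs water rides' does not hold → requirement n/a → met
2. daily inspection log audit 83 days ago vs limit 60 → not met
3. general liability coverage $2,425,000 < $2,450,000 → not met
4. operator training 109 days ago vs limit 90 → not met
5. height/weight restriction signage present → met
6. ride permit present → met
7. ride-specific liability coverage $1,525,000 ≥ $1,525,000 → met
8. emergency-stop system test 892 days ago vs limit 730 → not met
9. third-party ride inspection 44 days ago vs limit 30 → not met
Not met: 2, 3, 4, 8, 9

2, 3, 4, 8, 9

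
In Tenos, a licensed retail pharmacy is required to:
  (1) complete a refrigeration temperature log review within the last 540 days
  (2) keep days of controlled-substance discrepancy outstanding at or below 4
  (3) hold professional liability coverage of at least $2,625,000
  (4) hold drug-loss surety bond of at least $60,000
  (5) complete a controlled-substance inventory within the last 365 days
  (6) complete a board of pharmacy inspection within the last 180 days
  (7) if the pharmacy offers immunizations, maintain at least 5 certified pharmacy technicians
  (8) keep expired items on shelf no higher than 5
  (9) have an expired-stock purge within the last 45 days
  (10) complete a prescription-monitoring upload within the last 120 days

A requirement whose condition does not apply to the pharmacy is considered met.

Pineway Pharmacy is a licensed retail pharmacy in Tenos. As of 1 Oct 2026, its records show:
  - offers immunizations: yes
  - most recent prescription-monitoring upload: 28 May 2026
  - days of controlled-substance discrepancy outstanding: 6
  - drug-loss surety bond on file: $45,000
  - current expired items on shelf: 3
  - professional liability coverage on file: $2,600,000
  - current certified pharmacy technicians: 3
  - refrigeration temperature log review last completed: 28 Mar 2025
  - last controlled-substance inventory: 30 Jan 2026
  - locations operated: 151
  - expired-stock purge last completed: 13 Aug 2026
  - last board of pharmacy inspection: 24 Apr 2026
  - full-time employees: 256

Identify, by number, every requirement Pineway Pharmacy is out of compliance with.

1. refrigeration temperature log review 552 days ago vs limit 540 → not met
2. days of controlled-substance discrepancy outstanding 6 > 4 → not met
3. professional liability coverage $2,600,000 < $2,625,000 → not met
4. drug-loss surety bond $45,000 < $60,000 → not met
5. controlled-substance inventory 244 days ago vs limit 365 → met
6. board of pharmacy inspection 160 days ago vs limit 180 → met
7. condition 'offers immunizations' holds; certified pharmacy technicians 3 < 5 → not met
8. expired items on shelf 3 ≤ 5 → met
9. expired-stock purge 49 days ago vs limit 45 → not met
10. prescription-monitoring upload 126 days ago vs limit 120 → not met
Not met: 1, 2, 3, 4, 7, 9, 10

1, 2, 3, 4, 7, 9, 10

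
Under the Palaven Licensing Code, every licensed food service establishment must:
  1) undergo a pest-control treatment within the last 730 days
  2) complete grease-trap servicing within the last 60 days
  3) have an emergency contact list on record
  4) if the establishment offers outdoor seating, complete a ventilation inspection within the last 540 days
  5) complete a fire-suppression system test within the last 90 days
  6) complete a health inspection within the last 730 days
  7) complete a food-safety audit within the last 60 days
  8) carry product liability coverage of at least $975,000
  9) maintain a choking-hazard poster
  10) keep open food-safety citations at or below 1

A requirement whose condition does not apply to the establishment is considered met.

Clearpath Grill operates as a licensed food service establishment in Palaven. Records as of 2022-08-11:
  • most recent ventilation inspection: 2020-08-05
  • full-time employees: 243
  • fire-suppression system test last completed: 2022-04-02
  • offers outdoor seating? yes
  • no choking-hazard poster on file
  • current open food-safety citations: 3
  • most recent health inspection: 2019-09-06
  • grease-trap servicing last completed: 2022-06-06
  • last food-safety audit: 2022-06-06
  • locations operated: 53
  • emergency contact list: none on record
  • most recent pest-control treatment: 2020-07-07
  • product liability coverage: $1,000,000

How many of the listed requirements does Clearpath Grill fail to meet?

1. pest-control treatment 765 days ago vs limit 730 → not met
2. grease-trap servicing 66 days ago vs limit 60 → not met
3. emergency contact list absent → not met
4. condition 'offers outdoor seating' holds; ventilation inspection 736 days ago vs limit 540 → not met
5. fire-suppression system test 131 days ago vs limit 90 → not met
6. health inspection 1070 days ago vs limit 730 → not met
7. food-safety audit 66 days ago vs limit 60 → not met
8. product liability coverage $1,000,000 ≥ $975,000 → met
9. choking-hazard poster absent → not met
10. open food-safety citations 3 > 1 → not met
Not met: 9 of 10

9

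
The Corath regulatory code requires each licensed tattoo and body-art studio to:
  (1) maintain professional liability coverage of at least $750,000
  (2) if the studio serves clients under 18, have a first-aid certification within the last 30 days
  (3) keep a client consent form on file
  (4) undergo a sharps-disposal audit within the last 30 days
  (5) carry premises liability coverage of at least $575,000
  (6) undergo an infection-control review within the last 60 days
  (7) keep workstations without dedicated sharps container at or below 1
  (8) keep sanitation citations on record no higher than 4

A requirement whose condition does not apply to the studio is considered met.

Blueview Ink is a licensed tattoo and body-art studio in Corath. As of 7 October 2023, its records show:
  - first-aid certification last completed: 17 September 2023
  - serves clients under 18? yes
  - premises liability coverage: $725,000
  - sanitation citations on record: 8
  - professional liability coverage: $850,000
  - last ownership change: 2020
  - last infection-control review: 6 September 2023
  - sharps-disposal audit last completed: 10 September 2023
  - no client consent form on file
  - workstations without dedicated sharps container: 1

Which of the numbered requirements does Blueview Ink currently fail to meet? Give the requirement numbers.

3, 8

1. professional liability coverage $850,000 ≥ $750,000 → met
2. condition 'serves clients under 18' holds; first-aid certification 20 days ago vs limit 30 → met
3. client consent form absent → not met
4. sharps-disposal audit 27 days ago vs limit 30 → met
5. premises liability coverage $725,000 ≥ $575,000 → met
6. infection-control review 31 days ago vs limit 60 → met
7. workstations without dedicated sharps container 1 ≤ 1 → met
8. sanitation citations on record 8 > 4 → not met
Not met: 3, 8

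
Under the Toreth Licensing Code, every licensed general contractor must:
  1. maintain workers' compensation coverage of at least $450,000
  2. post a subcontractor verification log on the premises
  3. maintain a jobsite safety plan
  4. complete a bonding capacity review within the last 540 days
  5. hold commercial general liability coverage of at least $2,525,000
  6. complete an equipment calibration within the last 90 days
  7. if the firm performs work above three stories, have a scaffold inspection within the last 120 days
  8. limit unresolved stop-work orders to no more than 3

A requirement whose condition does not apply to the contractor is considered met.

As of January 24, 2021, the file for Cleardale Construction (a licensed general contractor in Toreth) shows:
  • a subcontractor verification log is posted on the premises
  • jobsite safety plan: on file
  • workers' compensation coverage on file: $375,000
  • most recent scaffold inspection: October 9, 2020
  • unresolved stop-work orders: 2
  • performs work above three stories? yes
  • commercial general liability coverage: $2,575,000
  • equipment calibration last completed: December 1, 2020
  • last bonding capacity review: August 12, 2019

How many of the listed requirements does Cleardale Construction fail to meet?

1

1. workers' compensation coverage $375,000 < $450,000 → not met
2. subcontractor verification log present → met
3. jobsite safety plan present → met
4. bonding capacity review 531 days ago vs limit 540 → met
5. commercial general liability coverage $2,575,000 ≥ $2,525,000 → met
6. equipment calibration 54 days ago vs limit 90 → met
7. condition 'performs work above three stories' holds; scaffold inspection 107 days ago vs limit 120 → met
8. unresolved stop-work orders 2 ≤ 3 → met
Not met: 1 of 8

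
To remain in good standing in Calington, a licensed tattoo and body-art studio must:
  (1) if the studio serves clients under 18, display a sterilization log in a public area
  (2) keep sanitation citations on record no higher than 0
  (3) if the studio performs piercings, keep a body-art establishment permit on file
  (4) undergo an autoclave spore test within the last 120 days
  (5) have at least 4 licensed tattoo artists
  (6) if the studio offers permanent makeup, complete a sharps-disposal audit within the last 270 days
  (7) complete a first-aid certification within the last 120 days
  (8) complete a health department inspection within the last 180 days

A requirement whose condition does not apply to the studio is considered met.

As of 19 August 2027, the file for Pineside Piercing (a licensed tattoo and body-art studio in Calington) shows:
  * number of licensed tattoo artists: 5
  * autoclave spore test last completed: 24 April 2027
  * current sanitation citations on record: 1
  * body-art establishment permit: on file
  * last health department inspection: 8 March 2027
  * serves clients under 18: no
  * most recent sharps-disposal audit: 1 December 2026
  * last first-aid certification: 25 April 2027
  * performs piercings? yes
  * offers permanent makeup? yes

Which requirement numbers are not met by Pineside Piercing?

2

1. condition 'serves clients under 18' does not hold → requirement n/a → met
2. sanitation citations on record 1 > 0 → not met
3. condition 'performs piercings' holds; body-art establishment permit present → met
4. autoclave spore test 117 days ago vs limit 120 → met
5. licensed tattoo artists 5 ≥ 4 → met
6. condition 'offers permanent makeup' holds; sharps-disposal audit 261 days ago vs limit 270 → met
7. first-aid certification 116 days ago vs limit 120 → met
8. health department inspection 164 days ago vs limit 180 → met
Not met: 2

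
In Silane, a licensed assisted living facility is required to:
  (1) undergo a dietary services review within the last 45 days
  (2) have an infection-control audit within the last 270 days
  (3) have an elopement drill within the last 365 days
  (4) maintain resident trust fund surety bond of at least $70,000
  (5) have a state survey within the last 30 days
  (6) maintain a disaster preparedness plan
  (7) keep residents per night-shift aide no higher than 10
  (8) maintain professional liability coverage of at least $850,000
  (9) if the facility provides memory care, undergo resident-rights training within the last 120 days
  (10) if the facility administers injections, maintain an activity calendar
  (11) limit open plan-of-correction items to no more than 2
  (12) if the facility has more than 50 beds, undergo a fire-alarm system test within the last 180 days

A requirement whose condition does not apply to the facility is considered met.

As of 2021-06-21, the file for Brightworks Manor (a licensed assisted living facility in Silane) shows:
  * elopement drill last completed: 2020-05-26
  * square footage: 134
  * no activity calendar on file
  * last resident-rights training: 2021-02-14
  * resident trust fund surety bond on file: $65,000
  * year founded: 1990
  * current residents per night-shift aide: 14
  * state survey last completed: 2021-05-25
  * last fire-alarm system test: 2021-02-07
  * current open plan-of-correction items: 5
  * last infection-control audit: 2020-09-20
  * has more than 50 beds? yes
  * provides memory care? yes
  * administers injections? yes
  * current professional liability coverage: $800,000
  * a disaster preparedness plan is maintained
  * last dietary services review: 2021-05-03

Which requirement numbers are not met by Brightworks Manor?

1, 2, 3, 4, 7, 8, 9, 10, 11

1. dietary services review 49 days ago vs limit 45 → not met
2. infection-control audit 274 days ago vs limit 270 → not met
3. elopement drill 391 days ago vs limit 365 → not met
4. resident trust fund surety bond $65,000 < $70,000 → not met
5. state survey 27 days ago vs limit 30 → met
6. disaster preparedness plan present → met
7. residents per night-shift aide 14 > 10 → not met
8. professional liability coverage $800,000 < $850,000 → not met
9. condition 'provides memory care' holds; resident-rights training 127 days ago vs limit 120 → not met
10. condition 'administers injections' holds; activity calendar absent → not met
11. open plan-of-correction items 5 > 2 → not met
12. condition 'has more than 50 beds' holds; fire-alarm system test 134 days ago vs limit 180 → met
Not met: 1, 2, 3, 4, 7, 8, 9, 10, 11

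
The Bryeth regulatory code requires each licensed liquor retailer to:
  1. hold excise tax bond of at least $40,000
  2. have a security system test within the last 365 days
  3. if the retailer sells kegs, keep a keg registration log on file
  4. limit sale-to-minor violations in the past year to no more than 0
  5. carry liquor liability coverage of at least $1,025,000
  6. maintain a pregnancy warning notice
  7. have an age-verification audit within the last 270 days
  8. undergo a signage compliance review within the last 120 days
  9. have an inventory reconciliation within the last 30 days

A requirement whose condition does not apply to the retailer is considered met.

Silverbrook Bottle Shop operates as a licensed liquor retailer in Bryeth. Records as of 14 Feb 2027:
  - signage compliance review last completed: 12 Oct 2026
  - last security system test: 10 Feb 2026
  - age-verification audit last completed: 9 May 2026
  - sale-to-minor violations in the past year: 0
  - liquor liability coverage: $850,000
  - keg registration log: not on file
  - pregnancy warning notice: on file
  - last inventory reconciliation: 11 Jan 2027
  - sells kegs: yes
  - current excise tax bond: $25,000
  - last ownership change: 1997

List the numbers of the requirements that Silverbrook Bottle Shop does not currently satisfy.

1. excise tax bond $25,000 < $40,000 → not met
2. security system test 369 days ago vs limit 365 → not met
3. condition 'sells kegs' holds; keg registration log absent → not met
4. sale-to-minor violations in the past year 0 ≤ 0 → met
5. liquor liability coverage $850,000 < $1,025,000 → not met
6. pregnancy warning notice present → met
7. age-verification audit 281 days ago vs limit 270 → not met
8. signage compliance review 125 days ago vs limit 120 → not met
9. inventory reconciliation 34 days ago vs limit 30 → not met
Not met: 1, 2, 3, 5, 7, 8, 9

1, 2, 3, 5, 7, 8, 9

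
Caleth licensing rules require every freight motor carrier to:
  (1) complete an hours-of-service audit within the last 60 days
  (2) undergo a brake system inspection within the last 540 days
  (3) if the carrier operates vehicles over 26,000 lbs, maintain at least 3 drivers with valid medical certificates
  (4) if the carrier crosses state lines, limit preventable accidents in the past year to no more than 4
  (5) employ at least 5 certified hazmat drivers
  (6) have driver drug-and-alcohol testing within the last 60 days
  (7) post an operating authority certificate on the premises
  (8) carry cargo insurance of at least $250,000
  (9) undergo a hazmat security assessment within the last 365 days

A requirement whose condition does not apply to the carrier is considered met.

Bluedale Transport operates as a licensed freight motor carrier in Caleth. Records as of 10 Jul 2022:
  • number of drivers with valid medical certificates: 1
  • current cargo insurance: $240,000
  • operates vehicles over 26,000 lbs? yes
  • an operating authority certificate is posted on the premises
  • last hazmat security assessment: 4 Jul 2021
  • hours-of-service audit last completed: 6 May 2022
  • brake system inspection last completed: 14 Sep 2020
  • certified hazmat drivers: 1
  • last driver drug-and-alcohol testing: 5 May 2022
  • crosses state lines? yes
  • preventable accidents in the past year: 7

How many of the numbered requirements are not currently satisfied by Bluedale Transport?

8

1. hours-of-service audit 65 days ago vs limit 60 → not met
2. brake system inspection 664 days ago vs limit 540 → not met
3. condition 'operates vehicles over 26,000 lbs' holds; drivers with valid medical certificates 1 < 3 → not met
4. condition 'crosses state lines' holds; preventable accidents in the past year 7 > 4 → not met
5. certified hazmat drivers 1 < 5 → not met
6. driver drug-and-alcohol testing 66 days ago vs limit 60 → not met
7. operating authority certificate present → met
8. cargo insurance $240,000 < $250,000 → not met
9. hazmat security assessment 371 days ago vs limit 365 → not met
Not met: 8 of 9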